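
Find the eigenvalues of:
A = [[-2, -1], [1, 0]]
λ = -1, -1

Solve det(A - λI) = 0. For a 2×2 matrix this is λ² - (trace)λ + det = 0.
trace(A) = -2 + 0 = -2.
det(A) = (-2)*(0) - (-1)*(1) = 0 + 1 = 1.
Characteristic equation: λ² - (-2)λ + (1) = 0.
Discriminant: (-2)² - 4*(1) = 4 - 4 = 0.
Roots: λ = (-2 ± √0) / 2 = -1, -1.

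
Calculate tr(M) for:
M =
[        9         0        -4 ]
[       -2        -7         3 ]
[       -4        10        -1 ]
tr(M) = 9 - 7 - 1 = 1

The trace of a square matrix is the sum of its diagonal entries.
Diagonal entries of M: M[0][0] = 9, M[1][1] = -7, M[2][2] = -1.
tr(M) = 9 - 7 - 1 = 1.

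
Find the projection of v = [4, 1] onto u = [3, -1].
[33/10, -11/10]

The projection of v onto u is proj_u(v) = ((v·u) / (u·u)) · u.
v·u = (4)*(3) + (1)*(-1) = 11.
u·u = (3)*(3) + (-1)*(-1) = 10.
coefficient = 11 / 10 = 11/10.
proj_u(v) = 11/10 · [3, -1] = [33/10, -11/10].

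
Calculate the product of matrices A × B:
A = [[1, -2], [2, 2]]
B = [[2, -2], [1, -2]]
[[0, 2], [6, -8]]

Matrix multiplication:
C[0][0] = 1×2 + -2×1 = 0
C[0][1] = 1×-2 + -2×-2 = 2
C[1][0] = 2×2 + 2×1 = 6
C[1][1] = 2×-2 + 2×-2 = -8
Result: [[0, 2], [6, -8]]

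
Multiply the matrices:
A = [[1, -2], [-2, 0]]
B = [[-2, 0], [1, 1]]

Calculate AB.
[[-4, -2], [4, 0]]

Each entry (i,j) of AB = sum over k of A[i][k]*B[k][j].
(AB)[0][0] = (1)*(-2) + (-2)*(1) = -4
(AB)[0][1] = (1)*(0) + (-2)*(1) = -2
(AB)[1][0] = (-2)*(-2) + (0)*(1) = 4
(AB)[1][1] = (-2)*(0) + (0)*(1) = 0
AB = [[-4, -2], [4, 0]]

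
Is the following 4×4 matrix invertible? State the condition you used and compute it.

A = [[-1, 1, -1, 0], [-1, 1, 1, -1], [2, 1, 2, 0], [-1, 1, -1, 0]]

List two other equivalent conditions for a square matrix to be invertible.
No, not invertible; det(A) = 0 (two rows are equal, so the rows are linearly dependent). Equivalent conditions (failing for this A): rank(A) < 4; Ax = 0 has non-trivial solutions; 0 is an eigenvalue; the columns are linearly dependent.

To check invertibility, compute det(A).
In this matrix, row 0 and the last row are identical, so one row is a scalar multiple of another and the rows are linearly dependent.
A matrix with linearly dependent rows has det = 0 and is not invertible.
Equivalent failed conditions:
- rank(A) < 4.
- Ax = 0 has non-trivial solutions.
- 0 is an eigenvalue.
- The columns are linearly dependent.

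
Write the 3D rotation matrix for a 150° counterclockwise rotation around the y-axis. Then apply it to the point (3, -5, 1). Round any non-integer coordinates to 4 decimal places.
R = [[-√3/2, 0, 1/2], [0, 1, 0], [-1/2, 0, -√3/2]]; R·(3, -5, 1) = (-2.0981, -5.0000, -2.3660)

Rotation matrix for 150° around y-axis:
cos(150°) = -√3/2, sin(150°) = 1/2
R = [[-√3/2, 0, 1/2], [0, 1, 0], [-1/2, 0, -√3/2]]
Apply to (3, -5, 1): R·[3, -5, 1]ᵀ = (-2.0981, -5.0000, -2.3660)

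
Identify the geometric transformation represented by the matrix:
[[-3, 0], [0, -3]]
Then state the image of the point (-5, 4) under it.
uniform scaling by factor -3; image of (-5, 4) is (15, -12)

This is a diagonal matrix with equal entries -3, so it scales both axes by the same factor -3.
The matrix [[-3, 0], [0, -3]] represents: uniform scaling by factor -3.
Applying it to (-5, 4): [-3·-5 + 0·4, 0·-5 + -3·4] = (15, -12).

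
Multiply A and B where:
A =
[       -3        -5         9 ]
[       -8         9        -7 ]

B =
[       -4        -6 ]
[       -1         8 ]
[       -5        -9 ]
AB =
[      -28      -103 ]
[       58       183 ]

Matrix multiplication: (AB)[i][j] = sum over k of A[i][k] * B[k][j].
  (AB)[0][0] = (-3)*(-4) + (-5)*(-1) + (9)*(-5) = -28
  (AB)[0][1] = (-3)*(-6) + (-5)*(8) + (9)*(-9) = -103
  (AB)[1][0] = (-8)*(-4) + (9)*(-1) + (-7)*(-5) = 58
  (AB)[1][1] = (-8)*(-6) + (9)*(8) + (-7)*(-9) = 183
AB =
[      -28      -103 ]
[       58       183 ]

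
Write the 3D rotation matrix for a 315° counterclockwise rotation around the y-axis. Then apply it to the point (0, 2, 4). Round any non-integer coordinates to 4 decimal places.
R = [[√2/2, 0, -√2/2], [0, 1, 0], [√2/2, 0, √2/2]]; R·(0, 2, 4) = (-2.8284, 2.0000, 2.8284)

Rotation matrix for 315° around y-axis:
cos(315°) = √2/2, sin(315°) = -√2/2
R = [[√2/2, 0, -√2/2], [0, 1, 0], [√2/2, 0, √2/2]]
Apply to (0, 2, 4): R·[0, 2, 4]ᵀ = (-2.8284, 2.0000, 2.8284)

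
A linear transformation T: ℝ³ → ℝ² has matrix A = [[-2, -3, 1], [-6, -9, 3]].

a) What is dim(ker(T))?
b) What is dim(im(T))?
dim(ker) = 2, dim(im) = 1

Observe that row 2 = 3 × row 1 (so the rows are linearly dependent).
Thus rank(A) = 1 (only one linearly independent row).
dim(im(T)) = rank(A) = 1.
By the rank-nullity theorem applied to T: ℝ³ → ℝ², rank(A) + nullity(A) = 3 (the domain dimension), so dim(ker(T)) = 3 - 1 = 2.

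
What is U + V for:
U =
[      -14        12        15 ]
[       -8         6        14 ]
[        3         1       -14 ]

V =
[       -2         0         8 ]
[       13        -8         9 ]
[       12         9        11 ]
U + V =
[      -16        12        23 ]
[        5        -2        23 ]
[       15        10        -3 ]

Matrix addition is elementwise: (U+V)[i][j] = U[i][j] + V[i][j].
  (U+V)[0][0] = (-14) + (-2) = -16
  (U+V)[0][1] = (12) + (0) = 12
  (U+V)[0][2] = (15) + (8) = 23
  (U+V)[1][0] = (-8) + (13) = 5
  (U+V)[1][1] = (6) + (-8) = -2
  (U+V)[1][2] = (14) + (9) = 23
  (U+V)[2][0] = (3) + (12) = 15
  (U+V)[2][1] = (1) + (9) = 10
  (U+V)[2][2] = (-14) + (11) = -3
U + V =
[      -16        12        23 ]
[        5        -2        23 ]
[       15        10        -3 ]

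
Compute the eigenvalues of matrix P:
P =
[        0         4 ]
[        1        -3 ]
λ = -4, 1

Solve det(P - λI) = 0. For a 2×2 matrix the characteristic equation is λ² - (trace)λ + det = 0.
trace(P) = a + d = 0 - 3 = -3.
det(P) = a*d - b*c = (0)*(-3) - (4)*(1) = 0 - 4 = -4.
Characteristic equation: λ² - (-3)λ + (-4) = 0.
Discriminant = (-3)² - 4*(-4) = 9 + 16 = 25.
λ = (-3 ± √25) / 2 = (-3 ± 5) / 2 = -4, 1.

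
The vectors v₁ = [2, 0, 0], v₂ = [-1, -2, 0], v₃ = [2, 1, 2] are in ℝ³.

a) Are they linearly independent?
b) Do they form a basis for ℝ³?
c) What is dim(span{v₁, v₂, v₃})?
Yes independent, yes basis, dim = 3

Stack v₁, v₂, v₃ as rows of a 3×3 matrix.
[[2, 0, 0]; [-1, -2, 0]; [2, 1, 2]] is already lower triangular with nonzero diagonal entries (2, -2, 2), so its determinant is the product of the diagonal entries, det = (2)·(-2)·(2) = -8 ≠ 0, and the rows are linearly independent.
Three linearly independent vectors in ℝ³ form a basis for ℝ³, so dim(span{v₁,v₂,v₃}) = 3.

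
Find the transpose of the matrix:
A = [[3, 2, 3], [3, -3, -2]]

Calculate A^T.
[[3, 3], [2, -3], [3, -2]]

The transpose sends entry (i,j) to (j,i); rows become columns.
Row 0 of A: [3, 2, 3] -> column 0 of A^T.
Row 1 of A: [3, -3, -2] -> column 1 of A^T.
A^T = [[3, 3], [2, -3], [3, -2]]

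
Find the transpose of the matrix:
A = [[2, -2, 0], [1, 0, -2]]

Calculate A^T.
[[2, 1], [-2, 0], [0, -2]]

The transpose sends entry (i,j) to (j,i); rows become columns.
Row 0 of A: [2, -2, 0] -> column 0 of A^T.
Row 1 of A: [1, 0, -2] -> column 1 of A^T.
A^T = [[2, 1], [-2, 0], [0, -2]]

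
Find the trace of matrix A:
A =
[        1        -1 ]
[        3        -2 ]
tr(A) = 1 - 2 = -1

The trace of a square matrix is the sum of its diagonal entries.
Diagonal entries of A: A[0][0] = 1, A[1][1] = -2.
tr(A) = 1 - 2 = -1.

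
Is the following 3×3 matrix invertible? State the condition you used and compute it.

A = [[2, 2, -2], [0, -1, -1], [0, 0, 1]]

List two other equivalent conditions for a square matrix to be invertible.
Yes, invertible; det(A) = -2 ≠ 0. Equivalent conditions: rank(A) = 3; Ax = 0 has only the trivial solution; 0 is not an eigenvalue; the columns of A are linearly independent.

To check invertibility, compute det(A).
The given matrix is triangular, so det(A) equals the product of its diagonal entries = -2 ≠ 0.
Since det(A) ≠ 0, A is invertible.
Equivalent conditions for a square matrix A to be invertible:
- rank(A) = 3 (full rank).
- The homogeneous system Ax = 0 has only the trivial solution x = 0.
- 0 is not an eigenvalue of A.
- The columns (equivalently rows) of A are linearly independent.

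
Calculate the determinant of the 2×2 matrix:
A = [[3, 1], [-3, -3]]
-6

For A = [[a, b], [c, d]], det(A) = a*d - b*c.
det(A) = (3)*(-3) - (1)*(-3) = -9 - -3 = -6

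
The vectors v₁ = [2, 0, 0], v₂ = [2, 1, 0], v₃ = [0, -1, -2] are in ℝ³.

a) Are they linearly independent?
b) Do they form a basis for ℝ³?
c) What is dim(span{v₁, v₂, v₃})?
Yes independent, yes basis, dim = 3

Stack v₁, v₂, v₃ as rows of a 3×3 matrix.
[[2, 0, 0]; [2, 1, 0]; [0, -1, -2]] is already lower triangular with nonzero diagonal entries (2, 1, -2), so its determinant is the product of the diagonal entries, det = (2)·(1)·(-2) = -4 ≠ 0, and the rows are linearly independent.
Three linearly independent vectors in ℝ³ form a basis for ℝ³, so dim(span{v₁,v₂,v₃}) = 3.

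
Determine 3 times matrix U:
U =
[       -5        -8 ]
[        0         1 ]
3U =
[      -15       -24 ]
[        0         3 ]

Scalar multiplication is elementwise: (3U)[i][j] = 3 * U[i][j].
  (3U)[0][0] = 3 * (-5) = -15
  (3U)[0][1] = 3 * (-8) = -24
  (3U)[1][0] = 3 * (0) = 0
  (3U)[1][1] = 3 * (1) = 3
3U =
[      -15       -24 ]
[        0         3 ]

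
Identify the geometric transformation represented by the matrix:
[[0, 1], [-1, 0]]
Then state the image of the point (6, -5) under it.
rotation by 90° clockwise (i.e., 270° counterclockwise); image of (6, -5) is (-5, -6)

This matches the form [[cos θ, -sin θ], [sin θ, cos θ]] of a rotation matrix; reading off cos θ and sin θ gives the angle.
The matrix [[0, 1], [-1, 0]] represents: rotation by 90° clockwise (i.e., 270° counterclockwise).
Applying it to (6, -5): [0·6 + 1·-5, -1·6 + 0·-5] = (-5, -6).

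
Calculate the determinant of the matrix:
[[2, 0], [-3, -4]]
-8

For a 2×2 matrix [[a, b], [c, d]], det = ad - bc
det = (2)(-4) - (0)(-3) = -8 - 0 = -8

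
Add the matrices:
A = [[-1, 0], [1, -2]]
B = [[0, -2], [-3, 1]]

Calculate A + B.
[[-1, -2], [-2, -1]]

Add corresponding elements:
(-1)+(0)=-1
(0)+(-2)=-2
(1)+(-3)=-2
(-2)+(1)=-1
A + B = [[-1, -2], [-2, -1]]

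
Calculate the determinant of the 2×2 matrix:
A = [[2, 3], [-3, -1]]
7

For A = [[a, b], [c, d]], det(A) = a*d - b*c.
det(A) = (2)*(-1) - (3)*(-3) = -2 - -9 = 7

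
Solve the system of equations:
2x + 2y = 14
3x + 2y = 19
x = 5, y = 2

Use elimination (row reduction):
Equation 1: 2x + 2y = 14.
Equation 2: 3x + 2y = 19.
Multiply Eq1 by 3 and Eq2 by 2: 6x + 6y = 42;  6x + 4y = 38.
Subtract: (-2)y = -4, so y = 2.
Back-substitute into Eq1: 2x + 2*(2) = 14, so x = 5.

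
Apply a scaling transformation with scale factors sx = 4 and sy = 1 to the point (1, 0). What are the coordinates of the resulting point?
(4, 0)

Scaling matrix:
[[4, 0], [0, 1]]
Result: (1 × 4, 0 × 1) = (4, 0)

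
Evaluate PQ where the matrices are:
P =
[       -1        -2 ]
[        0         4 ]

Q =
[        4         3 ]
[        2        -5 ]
PQ =
[       -8         7 ]
[        8       -20 ]

Matrix multiplication: (PQ)[i][j] = sum over k of P[i][k] * Q[k][j].
  (PQ)[0][0] = (-1)*(4) + (-2)*(2) = -8
  (PQ)[0][1] = (-1)*(3) + (-2)*(-5) = 7
  (PQ)[1][0] = (0)*(4) + (4)*(2) = 8
  (PQ)[1][1] = (0)*(3) + (4)*(-5) = -20
PQ =
[       -8         7 ]
[        8       -20 ]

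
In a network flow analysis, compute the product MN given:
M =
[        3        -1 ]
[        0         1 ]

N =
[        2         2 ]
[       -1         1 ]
MN =
[        7         5 ]
[       -1         1 ]

Matrix multiplication: (MN)[i][j] = sum over k of M[i][k] * N[k][j].
  (MN)[0][0] = (3)*(2) + (-1)*(-1) = 7
  (MN)[0][1] = (3)*(2) + (-1)*(1) = 5
  (MN)[1][0] = (0)*(2) + (1)*(-1) = -1
  (MN)[1][1] = (0)*(2) + (1)*(1) = 1
MN =
[        7         5 ]
[       -1         1 ]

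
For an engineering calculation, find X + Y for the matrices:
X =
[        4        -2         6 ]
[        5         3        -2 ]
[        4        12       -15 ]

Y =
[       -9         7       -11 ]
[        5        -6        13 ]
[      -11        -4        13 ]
X + Y =
[       -5         5        -5 ]
[       10        -3        11 ]
[       -7         8        -2 ]

Matrix addition is elementwise: (X+Y)[i][j] = X[i][j] + Y[i][j].
  (X+Y)[0][0] = (4) + (-9) = -5
  (X+Y)[0][1] = (-2) + (7) = 5
  (X+Y)[0][2] = (6) + (-11) = -5
  (X+Y)[1][0] = (5) + (5) = 10
  (X+Y)[1][1] = (3) + (-6) = -3
  (X+Y)[1][2] = (-2) + (13) = 11
  (X+Y)[2][0] = (4) + (-11) = -7
  (X+Y)[2][1] = (12) + (-4) = 8
  (X+Y)[2][2] = (-15) + (13) = -2
X + Y =
[       -5         5        -5 ]
[       10        -3        11 ]
[       -7         8        -2 ]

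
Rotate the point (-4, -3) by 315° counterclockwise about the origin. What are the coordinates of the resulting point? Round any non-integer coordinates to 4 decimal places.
(-4.9497, 0.7071)

Rotation matrix R(θ) = [[cos θ, -sin θ], [sin θ, cos θ]]; for θ = 315°:
R = [[√2/2, √2/2], [-√2/2, √2/2]]
Result: R × [-4, -3]ᵀ = [√2/2·-4 + (√2/2)·-3, -√2/2·-4 + (√2/2)·-3]ᵀ = (-4.9497, 0.7071)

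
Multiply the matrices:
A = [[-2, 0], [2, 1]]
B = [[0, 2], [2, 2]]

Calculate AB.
[[0, -4], [2, 6]]

Each entry (i,j) of AB = sum over k of A[i][k]*B[k][j].
(AB)[0][0] = (-2)*(0) + (0)*(2) = 0
(AB)[0][1] = (-2)*(2) + (0)*(2) = -4
(AB)[1][0] = (2)*(0) + (1)*(2) = 2
(AB)[1][1] = (2)*(2) + (1)*(2) = 6
AB = [[0, -4], [2, 6]]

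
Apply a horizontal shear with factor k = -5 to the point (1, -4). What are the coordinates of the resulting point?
(21, -4)

Shear matrix for horizontal shear with factor k = -5:
[[1, -5], [0, 1]]
Result: (1, -4) → (21, -4)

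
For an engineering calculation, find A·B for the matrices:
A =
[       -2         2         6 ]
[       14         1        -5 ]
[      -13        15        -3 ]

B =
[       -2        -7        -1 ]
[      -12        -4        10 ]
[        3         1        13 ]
AB =
[       -2        12       100 ]
[      -55      -107       -69 ]
[     -163        28       124 ]

Matrix multiplication: (AB)[i][j] = sum over k of A[i][k] * B[k][j].
  (AB)[0][0] = (-2)*(-2) + (2)*(-12) + (6)*(3) = -2
  (AB)[0][1] = (-2)*(-7) + (2)*(-4) + (6)*(1) = 12
  (AB)[0][2] = (-2)*(-1) + (2)*(10) + (6)*(13) = 100
  (AB)[1][0] = (14)*(-2) + (1)*(-12) + (-5)*(3) = -55
  (AB)[1][1] = (14)*(-7) + (1)*(-4) + (-5)*(1) = -107
  (AB)[1][2] = (14)*(-1) + (1)*(10) + (-5)*(13) = -69
  (AB)[2][0] = (-13)*(-2) + (15)*(-12) + (-3)*(3) = -163
  (AB)[2][1] = (-13)*(-7) + (15)*(-4) + (-3)*(1) = 28
  (AB)[2][2] = (-13)*(-1) + (15)*(10) + (-3)*(13) = 124
AB =
[       -2        12       100 ]
[      -55      -107       -69 ]
[     -163        28       124 ]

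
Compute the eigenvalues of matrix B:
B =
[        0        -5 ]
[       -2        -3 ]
λ = -5, 2

Solve det(B - λI) = 0. For a 2×2 matrix the characteristic equation is λ² - (trace)λ + det = 0.
trace(B) = a + d = 0 - 3 = -3.
det(B) = a*d - b*c = (0)*(-3) - (-5)*(-2) = 0 - 10 = -10.
Characteristic equation: λ² - (-3)λ + (-10) = 0.
Discriminant = (-3)² - 4*(-10) = 9 + 40 = 49.
λ = (-3 ± √49) / 2 = (-3 ± 7) / 2 = -5, 2.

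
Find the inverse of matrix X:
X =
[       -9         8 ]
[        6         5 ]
det(X) = -93
X⁻¹ =
[    -5/93      8/93 ]
[     2/31      3/31 ]

For a 2×2 matrix X = [[a, b], [c, d]] with det(X) ≠ 0, X⁻¹ = (1/det(X)) * [[d, -b], [-c, a]].
det(X) = (-9)*(5) - (8)*(6) = -45 - 48 = -93.
X⁻¹ = (1/-93) * [[5, -8], [-6, -9]].
Dividing each entry by -93 and reducing:
X⁻¹ =
[    -5/93      8/93 ]
[     2/31      3/31 ]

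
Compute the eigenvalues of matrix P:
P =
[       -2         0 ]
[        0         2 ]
λ = -2, 2

Solve det(P - λI) = 0. For a 2×2 matrix the characteristic equation is λ² - (trace)λ + det = 0.
trace(P) = a + d = -2 + 2 = 0.
det(P) = a*d - b*c = (-2)*(2) - (0)*(0) = -4 - 0 = -4.
Characteristic equation: λ² - (0)λ + (-4) = 0.
Discriminant = (0)² - 4*(-4) = 0 + 16 = 16.
λ = (0 ± √16) / 2 = (0 ± 4) / 2 = -2, 2.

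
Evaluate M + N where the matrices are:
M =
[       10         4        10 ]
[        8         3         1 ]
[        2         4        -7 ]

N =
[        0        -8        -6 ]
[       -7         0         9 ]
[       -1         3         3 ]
M + N =
[       10        -4         4 ]
[        1         3        10 ]
[        1         7        -4 ]

Matrix addition is elementwise: (M+N)[i][j] = M[i][j] + N[i][j].
  (M+N)[0][0] = (10) + (0) = 10
  (M+N)[0][1] = (4) + (-8) = -4
  (M+N)[0][2] = (10) + (-6) = 4
  (M+N)[1][0] = (8) + (-7) = 1
  (M+N)[1][1] = (3) + (0) = 3
  (M+N)[1][2] = (1) + (9) = 10
  (M+N)[2][0] = (2) + (-1) = 1
  (M+N)[2][1] = (4) + (3) = 7
  (M+N)[2][2] = (-7) + (3) = -4
M + N =
[       10        -4         4 ]
[        1         3        10 ]
[        1         7        -4 ]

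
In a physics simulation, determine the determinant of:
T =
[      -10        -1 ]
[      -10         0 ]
det(T) = -10

For a 2×2 matrix [[a, b], [c, d]], det = a*d - b*c.
det(T) = (-10)*(0) - (-1)*(-10) = 0 - 10 = -10.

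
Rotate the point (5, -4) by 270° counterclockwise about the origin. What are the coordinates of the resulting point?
(-4, -5)

Rotation matrix R(θ) = [[cos θ, -sin θ], [sin θ, cos θ]]; for θ = 270°:
R = [[0, 1], [-1, 0]]
Result: R × [5, -4]ᵀ = [0·5 + (1)·-4, -1·5 + (0)·-4]ᵀ = (-4, -5)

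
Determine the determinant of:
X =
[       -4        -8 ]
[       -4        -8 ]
det(X) = 0

For a 2×2 matrix [[a, b], [c, d]], det = a*d - b*c.
det(X) = (-4)*(-8) - (-8)*(-4) = 32 - 32 = 0.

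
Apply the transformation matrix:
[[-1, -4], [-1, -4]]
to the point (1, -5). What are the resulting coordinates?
(19, 19)

Matrix multiplication:
[[-1, -4], [-1, -4]] × [1, -5]ᵀ
= [-1×1 + -4×-5, -1×1 + -4×-5]ᵀ
= [19.0000, 19.0000]ᵀ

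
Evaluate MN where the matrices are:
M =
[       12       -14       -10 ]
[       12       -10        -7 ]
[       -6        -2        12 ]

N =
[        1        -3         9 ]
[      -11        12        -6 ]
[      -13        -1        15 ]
MN =
[      296      -194        42 ]
[      213      -149        63 ]
[     -140       -18       138 ]

Matrix multiplication: (MN)[i][j] = sum over k of M[i][k] * N[k][j].
  (MN)[0][0] = (12)*(1) + (-14)*(-11) + (-10)*(-13) = 296
  (MN)[0][1] = (12)*(-3) + (-14)*(12) + (-10)*(-1) = -194
  (MN)[0][2] = (12)*(9) + (-14)*(-6) + (-10)*(15) = 42
  (MN)[1][0] = (12)*(1) + (-10)*(-11) + (-7)*(-13) = 213
  (MN)[1][1] = (12)*(-3) + (-10)*(12) + (-7)*(-1) = -149
  (MN)[1][2] = (12)*(9) + (-10)*(-6) + (-7)*(15) = 63
  (MN)[2][0] = (-6)*(1) + (-2)*(-11) + (12)*(-13) = -140
  (MN)[2][1] = (-6)*(-3) + (-2)*(12) + (12)*(-1) = -18
  (MN)[2][2] = (-6)*(9) + (-2)*(-6) + (12)*(15) = 138
MN =
[      296      -194        42 ]
[      213      -149        63 ]
[     -140       -18       138 ]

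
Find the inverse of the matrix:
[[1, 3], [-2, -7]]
[[7, 3], [-2, -1]]

For [[a,b],[c,d]], inverse = (1/det)·[[d,-b],[-c,a]]
det = 1·-7 - 3·-2 = -1
Inverse = (1/-1)·[[-7, -3], [2, 1]]
        = [[7, 3], [-2, -1]]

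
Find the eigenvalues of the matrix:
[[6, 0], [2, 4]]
λ = 4 and λ = 6

Characteristic equation: det(A - λI) = 0
λ² - (trace)λ + (det) = 0
λ² - (10)λ + (24) = 0
λ² - 10λ + 24 = 0
Solving: λ = 4, 6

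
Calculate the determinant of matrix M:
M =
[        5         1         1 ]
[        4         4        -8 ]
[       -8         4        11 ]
det(M) = 448

Expand along row 0 (cofactor expansion): det(M) = a*(e*i - f*h) - b*(d*i - f*g) + c*(d*h - e*g), where the 3×3 is [[a, b, c], [d, e, f], [g, h, i]].
Minor M_00 = (4)*(11) - (-8)*(4) = 44 + 32 = 76.
Minor M_01 = (4)*(11) - (-8)*(-8) = 44 - 64 = -20.
Minor M_02 = (4)*(4) - (4)*(-8) = 16 + 32 = 48.
det(M) = (5)*(76) - (1)*(-20) + (1)*(48) = 380 + 20 + 48 = 448.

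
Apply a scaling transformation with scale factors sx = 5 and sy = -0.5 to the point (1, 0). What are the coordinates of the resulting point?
(5, 0.0)

Scaling matrix:
[[5, 0], [0, -0.50]]
Result: (1 × 5, 0 × -0.5) = (5, 0.0)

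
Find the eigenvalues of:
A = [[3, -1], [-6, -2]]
λ = -3, 4

Solve det(A - λI) = 0. For a 2×2 matrix this is λ² - (trace)λ + det = 0.
trace(A) = 3 - 2 = 1.
det(A) = (3)*(-2) - (-1)*(-6) = -6 - 6 = -12.
Characteristic equation: λ² - (1)λ + (-12) = 0.
Discriminant: (1)² - 4*(-12) = 1 + 48 = 49.
Roots: λ = (1 ± √49) / 2 = -3, 4.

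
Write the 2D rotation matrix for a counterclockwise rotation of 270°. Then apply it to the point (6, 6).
R = [[0, 1], [-1, 0]]; R·(6, 6) = (6, -6)

Rotation matrix formula: R(θ) = [[cos θ, -sin θ], [sin θ, cos θ]]
For θ = 270°:
cos(270°) = 0
sin(270°) = -1
R = [[0, 1], [-1, 0]]
Apply to (6, 6): [0·6 + (1)·6, -1·6 + 0·6] = (6, -6)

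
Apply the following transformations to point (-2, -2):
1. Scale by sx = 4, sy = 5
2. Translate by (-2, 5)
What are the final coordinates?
(-10, -5)

Step 1: Scale (-2, -2) by (sx, sy) = (4, 5) → (-8, -10)
Step 2: Translate by (-2, 5) → (-10, -5)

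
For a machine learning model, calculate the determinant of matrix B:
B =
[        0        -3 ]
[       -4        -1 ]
det(B) = -12

For a 2×2 matrix [[a, b], [c, d]], det = a*d - b*c.
det(B) = (0)*(-1) - (-3)*(-4) = 0 - 12 = -12.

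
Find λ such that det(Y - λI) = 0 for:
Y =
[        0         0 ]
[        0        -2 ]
λ = -2, 0

Solve det(Y - λI) = 0. For a 2×2 matrix the characteristic equation is λ² - (trace)λ + det = 0.
trace(Y) = a + d = 0 - 2 = -2.
det(Y) = a*d - b*c = (0)*(-2) - (0)*(0) = 0 - 0 = 0.
Characteristic equation: λ² - (-2)λ + (0) = 0.
Discriminant = (-2)² - 4*(0) = 4 - 0 = 4.
λ = (-2 ± √4) / 2 = (-2 ± 2) / 2 = -2, 0.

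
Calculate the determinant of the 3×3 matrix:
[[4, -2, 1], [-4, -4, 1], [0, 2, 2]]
-64

Expansion along first row:
det = 4·det([[-4,1],[2,2]]) - -2·det([[-4,1],[0,2]]) + 1·det([[-4,-4],[0,2]])
    = 4·(-4·2 - 1·2) - -2·(-4·2 - 1·0) + 1·(-4·2 - -4·0)
    = 4·-10 - -2·-8 + 1·-8
    = -40 + -16 + -8 = -64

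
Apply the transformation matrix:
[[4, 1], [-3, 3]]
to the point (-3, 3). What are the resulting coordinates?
(-9, 18)

Matrix multiplication:
[[4, 1], [-3, 3]] × [-3, 3]ᵀ
= [4×-3 + 1×3, -3×-3 + 3×3]ᵀ
= [-9.0000, 18.0000]ᵀ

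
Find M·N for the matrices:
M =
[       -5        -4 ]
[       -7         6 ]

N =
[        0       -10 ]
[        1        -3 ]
MN =
[       -4        62 ]
[        6        52 ]

Matrix multiplication: (MN)[i][j] = sum over k of M[i][k] * N[k][j].
  (MN)[0][0] = (-5)*(0) + (-4)*(1) = -4
  (MN)[0][1] = (-5)*(-10) + (-4)*(-3) = 62
  (MN)[1][0] = (-7)*(0) + (6)*(1) = 6
  (MN)[1][1] = (-7)*(-10) + (6)*(-3) = 52
MN =
[       -4        62 ]
[        6        52 ]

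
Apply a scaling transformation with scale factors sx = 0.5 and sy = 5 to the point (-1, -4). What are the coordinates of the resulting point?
(-0.5, -20)

Scaling matrix:
[[0.50, 0], [0, 5]]
Result: (-1 × 0.5, -4 × 5) = (-0.5, -20)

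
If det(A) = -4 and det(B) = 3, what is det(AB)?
-12

Use the multiplicative property of determinants: det(AB) = det(A)*det(B).
det(AB) = (-4)*(3) = -12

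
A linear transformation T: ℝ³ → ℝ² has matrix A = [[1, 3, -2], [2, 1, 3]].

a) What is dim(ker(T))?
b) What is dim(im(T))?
dim(ker) = 1, dim(im) = 2

The two rows are not scalar multiples of one another (no single k satisfies row 2 = k × row 1), so they are linearly independent.
Thus rank(A) = 2.
dim(im(T)) = rank(A) = 2.
By the rank-nullity theorem applied to T: ℝ³ → ℝ², rank(A) + nullity(A) = 3 (the domain dimension), so dim(ker(T)) = 3 - 2 = 1.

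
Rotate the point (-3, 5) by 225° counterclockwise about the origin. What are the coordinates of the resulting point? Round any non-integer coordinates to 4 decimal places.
(5.6569, -1.4142)

Rotation matrix R(θ) = [[cos θ, -sin θ], [sin θ, cos θ]]; for θ = 225°:
R = [[-√2/2, √2/2], [-√2/2, -√2/2]]
Result: R × [-3, 5]ᵀ = [-√2/2·-3 + (√2/2)·5, -√2/2·-3 + (-√2/2)·5]ᵀ = (5.6569, -1.4142)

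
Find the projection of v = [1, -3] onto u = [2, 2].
[-1, -1]

The projection of v onto u is proj_u(v) = ((v·u) / (u·u)) · u.
v·u = (1)*(2) + (-3)*(2) = -4.
u·u = (2)*(2) + (2)*(2) = 8.
coefficient = -4 / 8 = -1/2.
proj_u(v) = -1/2 · [2, 2] = [-1, -1].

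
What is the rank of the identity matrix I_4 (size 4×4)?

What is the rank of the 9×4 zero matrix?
rank(I_4) = 4, rank(0) = 0

The identity I_4 has 4 columns that are the standard basis vectors e_1, …, e_4. These are linearly independent, so all 4 columns are pivots and rank(I_4) = 4.
The 9×4 zero matrix has every entry zero, so every row is the zero row and there are no pivots; rank(0) = 0.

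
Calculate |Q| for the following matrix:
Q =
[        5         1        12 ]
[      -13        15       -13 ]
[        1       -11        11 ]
det(Q) = 1776

Expand along row 0 (cofactor expansion): det(Q) = a*(e*i - f*h) - b*(d*i - f*g) + c*(d*h - e*g), where the 3×3 is [[a, b, c], [d, e, f], [g, h, i]].
Minor M_00 = (15)*(11) - (-13)*(-11) = 165 - 143 = 22.
Minor M_01 = (-13)*(11) - (-13)*(1) = -143 + 13 = -130.
Minor M_02 = (-13)*(-11) - (15)*(1) = 143 - 15 = 128.
det(Q) = (5)*(22) - (1)*(-130) + (12)*(128) = 110 + 130 + 1536 = 1776.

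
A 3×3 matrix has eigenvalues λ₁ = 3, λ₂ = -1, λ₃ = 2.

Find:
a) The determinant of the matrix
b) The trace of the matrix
det = -6, trace = 4

Two standard eigenvalue identities:
- det(A) equals the product of the eigenvalues (counted with multiplicity).
- trace(A) equals the sum of the eigenvalues.
det(A) = (3)*(-1)*(2) = -6.
trace(A) = 3 - 1 + 2 = 4.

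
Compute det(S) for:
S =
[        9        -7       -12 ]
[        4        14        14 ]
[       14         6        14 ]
det(S) = 2092

Expand along row 0 (cofactor expansion): det(S) = a*(e*i - f*h) - b*(d*i - f*g) + c*(d*h - e*g), where the 3×3 is [[a, b, c], [d, e, f], [g, h, i]].
Minor M_00 = (14)*(14) - (14)*(6) = 196 - 84 = 112.
Minor M_01 = (4)*(14) - (14)*(14) = 56 - 196 = -140.
Minor M_02 = (4)*(6) - (14)*(14) = 24 - 196 = -172.
det(S) = (9)*(112) - (-7)*(-140) + (-12)*(-172) = 1008 - 980 + 2064 = 2092.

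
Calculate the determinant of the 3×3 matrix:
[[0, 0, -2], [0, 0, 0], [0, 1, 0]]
0

Expansion along first row:
det = 0·det([[0,0],[1,0]]) - 0·det([[0,0],[0,0]]) + -2·det([[0,0],[0,1]])
    = 0·(0·0 - 0·1) - 0·(0·0 - 0·0) + -2·(0·1 - 0·0)
    = 0·0 - 0·0 + -2·0
    = 0 + 0 + 0 = 0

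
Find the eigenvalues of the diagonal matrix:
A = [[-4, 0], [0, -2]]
λ₁ = -4, λ₂ = -2

The characteristic polynomial of A is det(A - λI) = (-4 - λ)(-2 - λ) = 0.
The roots are λ = -4 and λ = -2, so the eigenvalues are the diagonal entries.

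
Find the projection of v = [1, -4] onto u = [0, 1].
[0, -4]

The projection of v onto u is proj_u(v) = ((v·u) / (u·u)) · u.
v·u = (1)*(0) + (-4)*(1) = -4.
u·u = (0)*(0) + (1)*(1) = 1.
coefficient = -4 / 1 = -4.
proj_u(v) = -4 · [0, 1] = [0, -4].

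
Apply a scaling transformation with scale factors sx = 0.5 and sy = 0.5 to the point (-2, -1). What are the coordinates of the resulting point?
(-1.0, -0.5)

Scaling matrix:
[[0.50, 0], [0, 0.50]]
Result: (-2 × 0.5, -1 × 0.5) = (-1.0, -0.5)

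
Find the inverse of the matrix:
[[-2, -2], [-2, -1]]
[[1/2, -1], [-1, 1]]

For [[a,b],[c,d]], inverse = (1/det)·[[d,-b],[-c,a]]
det = -2·-1 - -2·-2 = -2
Inverse = (1/-2)·[[-1, 2], [2, -2]]
        = [[1/2, -1], [-1, 1]]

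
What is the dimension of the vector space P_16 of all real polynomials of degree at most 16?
Dimension = 17

A polynomial of degree at most 16 can be written as a₀ + a₁x + a₂x² + … + a_16x^16, with 17 free coefficients a₀, …, a_16.
The set {1, x, x², …, x^16} is a basis: it spans P_16 (every such polynomial is a linear combination of these) and is linearly independent (a polynomial is zero iff all its coefficients are zero).
Therefore dim(P_16) = 16 + 1 = 17.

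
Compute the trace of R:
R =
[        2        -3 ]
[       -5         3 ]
tr(R) = 2 + 3 = 5

The trace of a square matrix is the sum of its diagonal entries.
Diagonal entries of R: R[0][0] = 2, R[1][1] = 3.
tr(R) = 2 + 3 = 5.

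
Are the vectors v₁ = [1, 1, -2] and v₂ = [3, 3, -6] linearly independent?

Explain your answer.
No, linearly dependent (v₂ = 3·v₁)

Check whether there is a scalar k with v₂ = k·v₁.
Comparing components, k = 3 satisfies 3·[1, 1, -2] = [3, 3, -6].
Since v₂ is a scalar multiple of v₁, the two vectors are linearly dependent.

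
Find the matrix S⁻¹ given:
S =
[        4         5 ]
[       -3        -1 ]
det(S) = 11
S⁻¹ =
[    -1/11     -5/11 ]
[     3/11      4/11 ]

For a 2×2 matrix S = [[a, b], [c, d]] with det(S) ≠ 0, S⁻¹ = (1/det(S)) * [[d, -b], [-c, a]].
det(S) = (4)*(-1) - (5)*(-3) = -4 + 15 = 11.
S⁻¹ = (1/11) * [[-1, -5], [3, 4]].
Dividing each entry by 11 and reducing:
S⁻¹ =
[    -1/11     -5/11 ]
[     3/11      4/11 ]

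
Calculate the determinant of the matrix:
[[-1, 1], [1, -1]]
0

For a 2×2 matrix [[a, b], [c, d]], det = ad - bc
det = (-1)(-1) - (1)(1) = 1 - 1 = 0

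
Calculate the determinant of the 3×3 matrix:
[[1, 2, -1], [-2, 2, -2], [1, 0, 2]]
10

Expansion along first row:
det = 1·det([[2,-2],[0,2]]) - 2·det([[-2,-2],[1,2]]) + -1·det([[-2,2],[1,0]])
    = 1·(2·2 - -2·0) - 2·(-2·2 - -2·1) + -1·(-2·0 - 2·1)
    = 1·4 - 2·-2 + -1·-2
    = 4 + 4 + 2 = 10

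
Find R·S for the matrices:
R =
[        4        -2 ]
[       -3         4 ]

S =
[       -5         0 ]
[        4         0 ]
RS =
[      -28         0 ]
[       31         0 ]

Matrix multiplication: (RS)[i][j] = sum over k of R[i][k] * S[k][j].
  (RS)[0][0] = (4)*(-5) + (-2)*(4) = -28
  (RS)[0][1] = (4)*(0) + (-2)*(0) = 0
  (RS)[1][0] = (-3)*(-5) + (4)*(4) = 31
  (RS)[1][1] = (-3)*(0) + (4)*(0) = 0
RS =
[      -28         0 ]
[       31         0 ]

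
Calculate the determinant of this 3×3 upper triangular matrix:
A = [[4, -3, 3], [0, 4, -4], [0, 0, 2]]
32

The determinant of a triangular matrix is the product of its diagonal entries (the off-diagonal entries above the diagonal do not affect it).
det(A) = (4) * (4) * (2) = 32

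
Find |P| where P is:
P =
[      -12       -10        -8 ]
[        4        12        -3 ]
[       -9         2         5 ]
det(P) = -1790

Expand along row 0 (cofactor expansion): det(P) = a*(e*i - f*h) - b*(d*i - f*g) + c*(d*h - e*g), where the 3×3 is [[a, b, c], [d, e, f], [g, h, i]].
Minor M_00 = (12)*(5) - (-3)*(2) = 60 + 6 = 66.
Minor M_01 = (4)*(5) - (-3)*(-9) = 20 - 27 = -7.
Minor M_02 = (4)*(2) - (12)*(-9) = 8 + 108 = 116.
det(P) = (-12)*(66) - (-10)*(-7) + (-8)*(116) = -792 - 70 - 928 = -1790.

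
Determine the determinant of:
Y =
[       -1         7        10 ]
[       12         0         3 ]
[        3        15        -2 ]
det(Y) = 2076

Expand along row 0 (cofactor expansion): det(Y) = a*(e*i - f*h) - b*(d*i - f*g) + c*(d*h - e*g), where the 3×3 is [[a, b, c], [d, e, f], [g, h, i]].
Minor M_00 = (0)*(-2) - (3)*(15) = 0 - 45 = -45.
Minor M_01 = (12)*(-2) - (3)*(3) = -24 - 9 = -33.
Minor M_02 = (12)*(15) - (0)*(3) = 180 - 0 = 180.
det(Y) = (-1)*(-45) - (7)*(-33) + (10)*(180) = 45 + 231 + 1800 = 2076.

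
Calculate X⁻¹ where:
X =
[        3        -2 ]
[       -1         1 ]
det(X) = 1
X⁻¹ =
[        1         2 ]
[        1         3 ]

For a 2×2 matrix X = [[a, b], [c, d]] with det(X) ≠ 0, X⁻¹ = (1/det(X)) * [[d, -b], [-c, a]].
det(X) = (3)*(1) - (-2)*(-1) = 3 - 2 = 1.
X⁻¹ = (1/1) * [[1, 2], [1, 3]].
Dividing each entry by 1 and reducing:
X⁻¹ =
[        1         2 ]
[        1         3 ]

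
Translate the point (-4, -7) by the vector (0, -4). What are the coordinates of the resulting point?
(-4, -11)

Translation by (0, -4):
x' = -4 + 0 = -4
y' = -7 + -4 = -11
Homogeneous matrix: [[1, 0, 0], [0, 1, -4], [0, 0, 1]]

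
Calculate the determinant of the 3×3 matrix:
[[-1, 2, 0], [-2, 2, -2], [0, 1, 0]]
-2

Expansion along first row:
det = -1·det([[2,-2],[1,0]]) - 2·det([[-2,-2],[0,0]]) + 0·det([[-2,2],[0,1]])
    = -1·(2·0 - -2·1) - 2·(-2·0 - -2·0) + 0·(-2·1 - 2·0)
    = -1·2 - 2·0 + 0·-2
    = -2 + 0 + 0 = -2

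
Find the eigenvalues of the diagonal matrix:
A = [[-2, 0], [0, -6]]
λ₁ = -2, λ₂ = -6

The characteristic polynomial of A is det(A - λI) = (-2 - λ)(-6 - λ) = 0.
The roots are λ = -2 and λ = -6, so the eigenvalues are the diagonal entries.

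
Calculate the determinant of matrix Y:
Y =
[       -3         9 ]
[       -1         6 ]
det(Y) = -9

For a 2×2 matrix [[a, b], [c, d]], det = a*d - b*c.
det(Y) = (-3)*(6) - (9)*(-1) = -18 + 9 = -9.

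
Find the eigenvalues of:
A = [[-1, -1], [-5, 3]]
λ = -2, 4

Solve det(A - λI) = 0. For a 2×2 matrix this is λ² - (trace)λ + det = 0.
trace(A) = -1 + 3 = 2.
det(A) = (-1)*(3) - (-1)*(-5) = -3 - 5 = -8.
Characteristic equation: λ² - (2)λ + (-8) = 0.
Discriminant: (2)² - 4*(-8) = 4 + 32 = 36.
Roots: λ = (2 ± √36) / 2 = -2, 4.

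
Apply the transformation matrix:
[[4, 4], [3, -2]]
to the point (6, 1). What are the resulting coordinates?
(28, 16)

Matrix multiplication:
[[4, 4], [3, -2]] × [6, 1]ᵀ
= [4×6 + 4×1, 3×6 + -2×1]ᵀ
= [28.0000, 16.0000]ᵀ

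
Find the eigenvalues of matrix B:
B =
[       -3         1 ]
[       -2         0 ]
λ = -2, -1

Solve det(B - λI) = 0. For a 2×2 matrix the characteristic equation is λ² - (trace)λ + det = 0.
trace(B) = a + d = -3 + 0 = -3.
det(B) = a*d - b*c = (-3)*(0) - (1)*(-2) = 0 + 2 = 2.
Characteristic equation: λ² - (-3)λ + (2) = 0.
Discriminant = (-3)² - 4*(2) = 9 - 8 = 1.
λ = (-3 ± √1) / 2 = (-3 ± 1) / 2 = -2, -1.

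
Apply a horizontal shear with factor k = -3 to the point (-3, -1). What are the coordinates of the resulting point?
(0, -1)

Shear matrix for horizontal shear with factor k = -3:
[[1, -3], [0, 1]]
Result: (-3, -1) → (0, -1)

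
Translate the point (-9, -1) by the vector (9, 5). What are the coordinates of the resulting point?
(0, 4)

Translation by (9, 5):
x' = -9 + 9 = 0
y' = -1 + 5 = 4
Homogeneous matrix: [[1, 0, 9], [0, 1, 5], [0, 0, 1]]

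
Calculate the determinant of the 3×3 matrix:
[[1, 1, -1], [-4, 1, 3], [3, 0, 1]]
17

Expansion along first row:
det = 1·det([[1,3],[0,1]]) - 1·det([[-4,3],[3,1]]) + -1·det([[-4,1],[3,0]])
    = 1·(1·1 - 3·0) - 1·(-4·1 - 3·3) + -1·(-4·0 - 1·3)
    = 1·1 - 1·-13 + -1·-3
    = 1 + 13 + 3 = 17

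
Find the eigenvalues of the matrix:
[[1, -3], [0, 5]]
λ = 1 and λ = 5

Characteristic equation: det(A - λI) = 0
λ² - (trace)λ + (det) = 0
λ² - (6)λ + (5) = 0
λ² - 6λ + 5 = 0
Solving: λ = 1, 5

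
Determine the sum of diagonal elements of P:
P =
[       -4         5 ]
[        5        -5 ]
tr(P) = -4 - 5 = -9

The trace of a square matrix is the sum of its diagonal entries.
Diagonal entries of P: P[0][0] = -4, P[1][1] = -5.
tr(P) = -4 - 5 = -9.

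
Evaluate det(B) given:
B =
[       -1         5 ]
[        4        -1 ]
det(B) = -19

For a 2×2 matrix [[a, b], [c, d]], det = a*d - b*c.
det(B) = (-1)*(-1) - (5)*(4) = 1 - 20 = -19.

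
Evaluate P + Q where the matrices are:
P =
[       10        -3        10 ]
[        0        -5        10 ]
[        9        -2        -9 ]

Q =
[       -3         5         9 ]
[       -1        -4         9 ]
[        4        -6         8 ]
P + Q =
[        7         2        19 ]
[       -1        -9        19 ]
[       13        -8        -1 ]

Matrix addition is elementwise: (P+Q)[i][j] = P[i][j] + Q[i][j].
  (P+Q)[0][0] = (10) + (-3) = 7
  (P+Q)[0][1] = (-3) + (5) = 2
  (P+Q)[0][2] = (10) + (9) = 19
  (P+Q)[1][0] = (0) + (-1) = -1
  (P+Q)[1][1] = (-5) + (-4) = -9
  (P+Q)[1][2] = (10) + (9) = 19
  (P+Q)[2][0] = (9) + (4) = 13
  (P+Q)[2][1] = (-2) + (-6) = -8
  (P+Q)[2][2] = (-9) + (8) = -1
P + Q =
[        7         2        19 ]
[       -1        -9        19 ]
[       13        -8        -1 ]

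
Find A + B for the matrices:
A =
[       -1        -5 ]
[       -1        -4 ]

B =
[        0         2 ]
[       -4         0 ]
A + B =
[       -1        -3 ]
[       -5        -4 ]

Matrix addition is elementwise: (A+B)[i][j] = A[i][j] + B[i][j].
  (A+B)[0][0] = (-1) + (0) = -1
  (A+B)[0][1] = (-5) + (2) = -3
  (A+B)[1][0] = (-1) + (-4) = -5
  (A+B)[1][1] = (-4) + (0) = -4
A + B =
[       -1        -3 ]
[       -5        -4 ]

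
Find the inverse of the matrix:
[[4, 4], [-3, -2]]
[[-1/2, -1], [3/4, 1]]

For [[a,b],[c,d]], inverse = (1/det)·[[d,-b],[-c,a]]
det = 4·-2 - 4·-3 = 4
Inverse = (1/4)·[[-2, -4], [3, 4]]
        = [[-1/2, -1], [3/4, 1]]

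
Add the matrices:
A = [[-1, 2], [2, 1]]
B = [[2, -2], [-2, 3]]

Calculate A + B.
[[1, 0], [0, 4]]

Add corresponding elements:
(-1)+(2)=1
(2)+(-2)=0
(2)+(-2)=0
(1)+(3)=4
A + B = [[1, 0], [0, 4]]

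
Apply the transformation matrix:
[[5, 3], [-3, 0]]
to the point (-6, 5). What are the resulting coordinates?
(-15, 18)

Matrix multiplication:
[[5, 3], [-3, 0]] × [-6, 5]ᵀ
= [5×-6 + 3×5, -3×-6 + 0×5]ᵀ
= [-15.0000, 18.0000]ᵀ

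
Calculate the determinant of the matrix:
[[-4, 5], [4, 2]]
-28

For a 2×2 matrix [[a, b], [c, d]], det = ad - bc
det = (-4)(2) - (5)(4) = -8 - 20 = -28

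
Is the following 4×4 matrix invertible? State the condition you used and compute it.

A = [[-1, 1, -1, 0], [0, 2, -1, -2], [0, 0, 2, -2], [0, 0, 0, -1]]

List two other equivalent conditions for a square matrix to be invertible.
Yes, invertible; det(A) = 4 ≠ 0. Equivalent conditions: rank(A) = 4; Ax = 0 has only the trivial solution; 0 is not an eigenvalue; the columns of A are linearly independent.

To check invertibility, compute det(A).
The given matrix is triangular, so det(A) equals the product of its diagonal entries = 4 ≠ 0.
Since det(A) ≠ 0, A is invertible.
Equivalent conditions for a square matrix A to be invertible:
- rank(A) = 4 (full rank).
- The homogeneous system Ax = 0 has only the trivial solution x = 0.
- 0 is not an eigenvalue of A.
- The columns (equivalently rows) of A are linearly independent.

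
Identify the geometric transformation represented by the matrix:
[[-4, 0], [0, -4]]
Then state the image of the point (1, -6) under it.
uniform scaling by factor -4; image of (1, -6) is (-4, 24)

This is a diagonal matrix with equal entries -4, so it scales both axes by the same factor -4.
The matrix [[-4, 0], [0, -4]] represents: uniform scaling by factor -4.
Applying it to (1, -6): [-4·1 + 0·-6, 0·1 + -4·-6] = (-4, 24).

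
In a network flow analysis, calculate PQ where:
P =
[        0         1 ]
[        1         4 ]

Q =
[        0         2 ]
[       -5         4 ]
PQ =
[       -5         4 ]
[      -20        18 ]

Matrix multiplication: (PQ)[i][j] = sum over k of P[i][k] * Q[k][j].
  (PQ)[0][0] = (0)*(0) + (1)*(-5) = -5
  (PQ)[0][1] = (0)*(2) + (1)*(4) = 4
  (PQ)[1][0] = (1)*(0) + (4)*(-5) = -20
  (PQ)[1][1] = (1)*(2) + (4)*(4) = 18
PQ =
[       -5         4 ]
[      -20        18 ]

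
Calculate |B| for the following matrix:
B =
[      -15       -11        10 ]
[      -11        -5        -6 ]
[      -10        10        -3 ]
det(B) = -3022

Expand along row 0 (cofactor expansion): det(B) = a*(e*i - f*h) - b*(d*i - f*g) + c*(d*h - e*g), where the 3×3 is [[a, b, c], [d, e, f], [g, h, i]].
Minor M_00 = (-5)*(-3) - (-6)*(10) = 15 + 60 = 75.
Minor M_01 = (-11)*(-3) - (-6)*(-10) = 33 - 60 = -27.
Minor M_02 = (-11)*(10) - (-5)*(-10) = -110 - 50 = -160.
det(B) = (-15)*(75) - (-11)*(-27) + (10)*(-160) = -1125 - 297 - 1600 = -3022.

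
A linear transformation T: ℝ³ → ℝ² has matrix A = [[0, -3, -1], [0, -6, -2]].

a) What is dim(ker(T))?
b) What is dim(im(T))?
dim(ker) = 2, dim(im) = 1

Observe that row 2 = 2 × row 1 (so the rows are linearly dependent).
Thus rank(A) = 1 (only one linearly independent row).
dim(im(T)) = rank(A) = 1.
By the rank-nullity theorem applied to T: ℝ³ → ℝ², rank(A) + nullity(A) = 3 (the domain dimension), so dim(ker(T)) = 3 - 1 = 2.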